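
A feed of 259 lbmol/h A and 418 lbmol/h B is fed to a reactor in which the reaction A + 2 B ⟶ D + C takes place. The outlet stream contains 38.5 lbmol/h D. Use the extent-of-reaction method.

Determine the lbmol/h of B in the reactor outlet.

341 lbmol/h

For D: n = n₀ + 1ξ → 38.5 = 0 + 1ξ, giving ξ = 38.5 lbmol/h.
Outlet amounts (n = n₀ + ν ξ):
  A: 259 − 1(38.5) = 220.5
  B: 418 − 2(38.5) = 341
  D: 0 + 1(38.5) = 38.5
  C: 0 + 1(38.5) = 38.5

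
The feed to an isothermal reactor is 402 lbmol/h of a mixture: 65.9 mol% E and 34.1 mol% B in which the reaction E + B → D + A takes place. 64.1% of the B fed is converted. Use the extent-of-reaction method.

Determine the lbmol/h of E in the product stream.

177 lbmol/h

B reacted = 0.641 × 137.1 = 87.87 lbmol/h; ν_B = −1, so ξ = 87.87/1 = 87.87 lbmol/h.
Outlet amounts (n = n₀ + ν ξ):
  E: 264.9 − 1(87.87) = 177
  B: 137.1 − 1(87.87) = 49.21
  D: 0 + 1(87.87) = 87.87
  A: 0 + 1(87.87) = 87.87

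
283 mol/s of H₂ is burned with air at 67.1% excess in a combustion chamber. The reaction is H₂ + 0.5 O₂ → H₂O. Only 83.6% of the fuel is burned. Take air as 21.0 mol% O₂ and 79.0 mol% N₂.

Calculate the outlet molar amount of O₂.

Stoichiometric O₂ = 0.5 × 283 = 141.5 mol/s; O₂ fed = 141.5 × 1.671 = 236.4 mol/s.
N₂ fed = 236.4 × 79/21 = 889.5 mol/s.
Fuel reacted = 0.836 × 283 → ξ = 236.6 mol/s.
Outlet (n = n₀ + ν ξ):
  H₂: 283 − 1(236.6) = 46.41
  O₂: 236.4 − 0.5(236.6) = 118.2
  N₂: 889.5 (inert)
  H₂O: 0 + 1(236.6) = 236.6

118 mol/s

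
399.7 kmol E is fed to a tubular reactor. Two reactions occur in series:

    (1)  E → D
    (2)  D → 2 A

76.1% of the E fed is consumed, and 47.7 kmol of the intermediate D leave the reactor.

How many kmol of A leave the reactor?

513 kmol

Conversion of E: E consumed = 1ξ₁ = 0.761 × 399.7 → ξ₁ = 304.2 kmol.
D balance: n_D = 0 + 1ξ₁ − 1ξ₂ = 47.7 → ξ₂ = (1·304.2 − 47.7)/1 = 256.5 kmol.
Outlet amounts (n = n₀ + Σ ν·ξ):
  E: 399.7 − 1(304.2) = 95.53
  D: 0 + 1(304.2) − 1(256.5) = 47.7
  A: 0 + 2(256.5) = 512.9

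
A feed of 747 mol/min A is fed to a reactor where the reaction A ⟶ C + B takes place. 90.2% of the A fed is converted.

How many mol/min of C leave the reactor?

674 mol/min

A reacted = 0.902 × 747 = 673.8 mol/min; ν_A = −1, so ξ = 673.8/1 = 673.8 mol/min.
Outlet amounts (n = n₀ + ν ξ):
  A: 747 − 1(673.8) = 73.21
  C: 0 + 1(673.8) = 673.8
  B: 0 + 1(673.8) = 673.8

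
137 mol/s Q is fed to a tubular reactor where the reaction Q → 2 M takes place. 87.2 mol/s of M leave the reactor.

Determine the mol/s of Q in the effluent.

For M: n = n₀ + 2ξ → 87.2 = 0 + 2ξ, giving ξ = 43.6 mol/s.
Outlet amounts (n = n₀ + ν ξ):
  Q: 137 − 1(43.6) = 93.4
  M: 0 + 2(43.6) = 87.2

93.4 mol/s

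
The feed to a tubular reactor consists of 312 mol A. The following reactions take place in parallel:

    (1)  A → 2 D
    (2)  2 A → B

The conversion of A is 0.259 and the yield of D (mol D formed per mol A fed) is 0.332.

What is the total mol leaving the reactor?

349 mol

Yield of D: 2ξ₁ / 312 = 0.332 → ξ₁ = 51.79 mol.
Conversion of A: 1ξ₁ + 2ξ₂ = 0.259 × 312 = 80.81 → ξ₂ = 14.51 mol.
Outlet amounts (n = n₀ + Σ ν·ξ):
  A: 312 − 1(51.79) − 2(14.51) = 231.2
  D: 0 + 2(51.79) = 103.6
  B: 0 + 1(14.51) = 14.51
Total out = 231.2 + 103.6 + 14.51 = 349.3 mol.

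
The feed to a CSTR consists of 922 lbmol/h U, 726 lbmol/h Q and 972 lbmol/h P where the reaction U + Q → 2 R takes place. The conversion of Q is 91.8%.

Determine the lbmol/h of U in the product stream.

Q reacted = 0.918 × 726 = 666.5 lbmol/h; ν_Q = −1, so ξ = 666.5/1 = 666.5 lbmol/h.
Outlet amounts (n = n₀ + ν ξ):
  U: 922 − 1(666.5) = 255.5
  Q: 726 − 1(666.5) = 59.53
  R: 0 + 2(666.5) = 1333
  P: 972 (inert)

256 lbmol/h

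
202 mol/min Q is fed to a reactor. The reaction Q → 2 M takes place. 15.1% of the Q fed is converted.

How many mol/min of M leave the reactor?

Q reacted = 0.151 × 202 = 30.5 mol/min; ν_Q = −1, so ξ = 30.5/1 = 30.5 mol/min.
Outlet amounts (n = n₀ + ν ξ):
  Q: 202 − 1(30.5) = 171.5
  M: 0 + 2(30.5) = 61

61 mol/min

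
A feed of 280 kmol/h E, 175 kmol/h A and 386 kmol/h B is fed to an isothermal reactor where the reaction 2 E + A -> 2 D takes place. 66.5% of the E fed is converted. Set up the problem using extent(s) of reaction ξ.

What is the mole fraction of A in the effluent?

E reacted = 0.665 × 280 = 186.2 kmol/h; ν_E = −2, so ξ = 186.2/2 = 93.1 kmol/h.
Outlet amounts (n = n₀ + ν ξ):
  E: 280 − 2(93.1) = 93.8
  A: 175 − 1(93.1) = 81.9
  D: 0 + 2(93.1) = 186.2
  B: 386 (inert)
Total out = 747.9 kmol/h; y_A = 81.9 / 747.9 = 0.1095.

0.11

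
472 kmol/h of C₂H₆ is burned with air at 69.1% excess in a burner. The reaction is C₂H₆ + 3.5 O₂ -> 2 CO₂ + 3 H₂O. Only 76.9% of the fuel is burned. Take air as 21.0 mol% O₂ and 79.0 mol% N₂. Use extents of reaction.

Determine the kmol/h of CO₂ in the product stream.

726 kmol/h

Stoichiometric O₂ = 3.5 × 472 = 1652 kmol/h; O₂ fed = 1652 × 1.691 = 2794 kmol/h.
N₂ fed = 2794 × 79/21 = 10510 kmol/h.
Fuel reacted = 0.769 × 472 → ξ = 363 kmol/h.
Outlet (n = n₀ + ν ξ):
  C₂H₆: 472 − 1(363) = 109
  O₂: 2794 − 3.5(363) = 1523
  N₂: 10510 (inert)
  CO₂: 0 + 2(363) = 725.9
  H₂O: 0 + 3(363) = 1089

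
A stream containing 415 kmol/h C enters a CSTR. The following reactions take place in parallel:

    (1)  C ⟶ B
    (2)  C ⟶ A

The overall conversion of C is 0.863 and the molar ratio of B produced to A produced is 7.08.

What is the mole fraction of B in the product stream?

0.756

Conversion of C: C consumed = 0.863 × 415 = 358.1 kmol/h = 1ξ₁ + 1ξ₂.
Selectivity: 1ξ₁ / (1ξ₂) = 7.08 → ξ₁ = 7.08 ξ₂.
Substitute: (1·7.08 + 1) ξ₂ = 358.1 → ξ₂ = 44.32 kmol/h, ξ₁ = 313.8 kmol/h.
Outlet amounts (n = n₀ + Σ ν·ξ):
  C: 415 − 1(313.8) − 1(44.32) = 56.86
  B: 0 + 1(313.8) = 313.8
  A: 0 + 1(44.32) = 44.32
Total out = 415 kmol/h; y_B = 313.8 / 415 = 0.7562.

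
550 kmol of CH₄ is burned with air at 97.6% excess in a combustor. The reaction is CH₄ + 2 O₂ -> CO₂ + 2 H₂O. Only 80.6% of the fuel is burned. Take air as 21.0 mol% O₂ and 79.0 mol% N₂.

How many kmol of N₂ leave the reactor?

Stoichiometric O₂ = 2 × 550 = 1100 kmol; O₂ fed = 1100 × 1.976 = 2174 kmol.
N₂ fed = 2174 × 79/21 = 8177 kmol.
Fuel reacted = 0.806 × 550 → ξ = 443.3 kmol.
Outlet (n = n₀ + ν ξ):
  CH₄: 550 − 1(443.3) = 106.7
  O₂: 2174 − 2(443.3) = 1287
  N₂: 8177 (inert)
  CO₂: 0 + 1(443.3) = 443.3
  H₂O: 0 + 2(443.3) = 886.6

8180 kmol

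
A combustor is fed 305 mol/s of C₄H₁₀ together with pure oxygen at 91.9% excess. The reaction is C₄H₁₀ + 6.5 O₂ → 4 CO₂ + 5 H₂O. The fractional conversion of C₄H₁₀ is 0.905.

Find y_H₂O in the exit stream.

0.305

Stoichiometric O₂ = 6.5 × 305 = 1982 mol/s; O₂ fed = 1982 × 1.919 = 3804 mol/s.
Fuel reacted = 0.905 × 305 → ξ = 276 mol/s.
Outlet (n = n₀ + ν ξ):
  C₄H₁₀: 305 − 1(276) = 28.97
  O₂: 3804 − 6.5(276) = 2010
  CO₂: 0 + 4(276) = 1104
  H₂O: 0 + 5(276) = 1380
Total out = 4523 mol/s; y_H₂O = 1380 / 4523 = 0.3051.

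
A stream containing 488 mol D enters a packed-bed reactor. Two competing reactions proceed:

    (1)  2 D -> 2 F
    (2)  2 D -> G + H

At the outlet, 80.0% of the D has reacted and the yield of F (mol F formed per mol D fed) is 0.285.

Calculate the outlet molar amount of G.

Yield of F: 2ξ₁ / 488 = 0.285 → ξ₁ = 69.54 mol.
Conversion of D: 2ξ₁ + 2ξ₂ = 0.8 × 488 = 390.4 → ξ₂ = 125.7 mol.
Outlet amounts (n = n₀ + Σ ν·ξ):
  D: 488 − 2(69.54) − 2(125.7) = 97.6
  F: 0 + 2(69.54) = 139.1
  G: 0 + 1(125.7) = 125.7
  H: 0 + 1(125.7) = 125.7

126 mol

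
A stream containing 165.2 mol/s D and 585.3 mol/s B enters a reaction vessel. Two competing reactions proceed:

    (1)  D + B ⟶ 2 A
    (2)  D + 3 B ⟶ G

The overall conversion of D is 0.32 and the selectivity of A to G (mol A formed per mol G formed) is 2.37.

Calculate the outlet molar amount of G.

24.2 mol/s

Conversion of D: D consumed = 0.32 × 165.2 = 52.86 mol/s = 1ξ₁ + 1ξ₂.
Selectivity: 2ξ₁ / (1ξ₂) = 2.37 → ξ₁ = 1.185 ξ₂.
Substitute: (1·1.185 + 1) ξ₂ = 52.86 → ξ₂ = 24.19 mol/s, ξ₁ = 28.67 mol/s.
Outlet amounts (n = n₀ + Σ ν·ξ):
  D: 165.2 − 1(28.67) − 1(24.19) = 112.3
  B: 585.3 − 1(28.67) − 3(24.19) = 484
  A: 0 + 2(28.67) = 57.34
  G: 0 + 1(24.19) = 24.19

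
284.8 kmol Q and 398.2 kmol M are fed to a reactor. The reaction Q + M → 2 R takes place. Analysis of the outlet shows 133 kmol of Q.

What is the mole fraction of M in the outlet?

0.361

For Q: n = n₀ − 1ξ → 133 = 284.8 − 1ξ, giving ξ = 151.8 kmol.
Outlet amounts (n = n₀ + ν ξ):
  Q: 284.8 − 1(151.8) = 133
  M: 398.2 − 1(151.8) = 246.4
  R: 0 + 2(151.8) = 303.6
Total out = 683 kmol; y_M = 246.4 / 683 = 0.3608.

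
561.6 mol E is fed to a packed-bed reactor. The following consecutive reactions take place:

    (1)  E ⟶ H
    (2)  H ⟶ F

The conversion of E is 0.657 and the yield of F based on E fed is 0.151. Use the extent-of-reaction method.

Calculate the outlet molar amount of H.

Conversion of E: E consumed = 1ξ₁ = 0.657 × 561.6 → ξ₁ = 369 mol.
Yield of F: 1ξ₂ / 561.6 = 0.151 → ξ₂ = 84.8 mol.
Outlet amounts (n = n₀ + Σ ν·ξ):
  E: 561.6 − 1(369) = 192.6
  H: 0 + 1(369) − 1(84.8) = 284.2
  F: 0 + 1(84.8) = 84.8

284 mol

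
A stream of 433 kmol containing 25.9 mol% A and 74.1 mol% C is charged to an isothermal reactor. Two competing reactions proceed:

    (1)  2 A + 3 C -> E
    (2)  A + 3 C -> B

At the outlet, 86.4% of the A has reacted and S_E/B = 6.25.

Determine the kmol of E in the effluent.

Conversion of A: A consumed = 0.864 × 112.1 = 96.9 kmol = 2ξ₁ + 1ξ₂.
Selectivity: 1ξ₁ / (1ξ₂) = 6.25 → ξ₁ = 6.25 ξ₂.
Substitute: (2·6.25 + 1) ξ₂ = 96.9 → ξ₂ = 7.177 kmol, ξ₁ = 44.86 kmol.
Outlet amounts (n = n₀ + Σ ν·ξ):
  A: 112.1 − 2(44.86) − 1(7.177) = 15.25
  C: 320.9 − 3(44.86) − 3(7.177) = 164.7
  E: 0 + 1(44.86) = 44.86
  B: 0 + 1(7.177) = 7.177

44.9 kmol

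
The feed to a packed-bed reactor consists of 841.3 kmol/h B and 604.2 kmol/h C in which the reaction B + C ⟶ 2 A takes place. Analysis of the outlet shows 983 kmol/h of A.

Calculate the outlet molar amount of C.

113 kmol/h

For A: n = n₀ + 2ξ → 983 = 0 + 2ξ, giving ξ = 491.5 kmol/h.
Outlet amounts (n = n₀ + ν ξ):
  B: 841.3 − 1(491.5) = 349.8
  C: 604.2 − 1(491.5) = 112.7
  A: 0 + 2(491.5) = 983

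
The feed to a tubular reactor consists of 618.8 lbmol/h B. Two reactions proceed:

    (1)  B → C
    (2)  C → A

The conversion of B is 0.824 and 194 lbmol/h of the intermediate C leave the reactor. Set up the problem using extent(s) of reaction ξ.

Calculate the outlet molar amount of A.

316 lbmol/h

Conversion of B: B consumed = 1ξ₁ = 0.824 × 618.8 → ξ₁ = 509.9 lbmol/h.
C balance: n_C = 0 + 1ξ₁ − 1ξ₂ = 194 → ξ₂ = (1·509.9 − 194)/1 = 315.9 lbmol/h.
Outlet amounts (n = n₀ + Σ ν·ξ):
  B: 618.8 − 1(509.9) = 108.9
  C: 0 + 1(509.9) − 1(315.9) = 194
  A: 0 + 1(315.9) = 315.9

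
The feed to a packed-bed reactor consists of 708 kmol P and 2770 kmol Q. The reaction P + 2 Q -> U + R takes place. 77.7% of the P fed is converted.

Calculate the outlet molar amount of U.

P reacted = 0.777 × 708 = 550.1 kmol; ν_P = −1, so ξ = 550.1/1 = 550.1 kmol.
Outlet amounts (n = n₀ + ν ξ):
  P: 708 − 1(550.1) = 157.9
  Q: 2770 − 2(550.1) = 1670
  U: 0 + 1(550.1) = 550.1
  R: 0 + 1(550.1) = 550.1

550 kmol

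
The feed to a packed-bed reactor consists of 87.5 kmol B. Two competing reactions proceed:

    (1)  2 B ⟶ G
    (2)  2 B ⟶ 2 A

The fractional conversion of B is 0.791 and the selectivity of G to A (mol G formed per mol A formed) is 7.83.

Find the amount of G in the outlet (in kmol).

32.5 kmol

Conversion of B: B consumed = 0.791 × 87.5 = 69.21 kmol = 2ξ₁ + 2ξ₂.
Selectivity: 1ξ₁ / (2ξ₂) = 7.83 → ξ₁ = 15.66 ξ₂.
Substitute: (2·15.66 + 2) ξ₂ = 69.21 → ξ₂ = 2.077 kmol, ξ₁ = 32.53 kmol.
Outlet amounts (n = n₀ + Σ ν·ξ):
  B: 87.5 − 2(32.53) − 2(2.077) = 18.29
  G: 0 + 1(32.53) = 32.53
  A: 0 + 2(2.077) = 4.154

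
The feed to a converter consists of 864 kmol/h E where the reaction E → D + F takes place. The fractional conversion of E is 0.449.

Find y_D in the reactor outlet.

E reacted = 0.449 × 864 = 387.9 kmol/h; ν_E = −1, so ξ = 387.9/1 = 387.9 kmol/h.
Outlet amounts (n = n₀ + ν ξ):
  E: 864 − 1(387.9) = 476.1
  D: 0 + 1(387.9) = 387.9
  F: 0 + 1(387.9) = 387.9
Total out = 1252 kmol/h; y_D = 387.9 / 1252 = 0.3099.

0.31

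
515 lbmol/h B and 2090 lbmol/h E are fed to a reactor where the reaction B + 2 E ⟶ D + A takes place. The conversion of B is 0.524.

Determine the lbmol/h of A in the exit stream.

B reacted = 0.524 × 515 = 269.9 lbmol/h; ν_B = −1, so ξ = 269.9/1 = 269.9 lbmol/h.
Outlet amounts (n = n₀ + ν ξ):
  B: 515 − 1(269.9) = 245.1
  E: 2090 − 2(269.9) = 1550
  D: 0 + 1(269.9) = 269.9
  A: 0 + 1(269.9) = 269.9

270 lbmol/h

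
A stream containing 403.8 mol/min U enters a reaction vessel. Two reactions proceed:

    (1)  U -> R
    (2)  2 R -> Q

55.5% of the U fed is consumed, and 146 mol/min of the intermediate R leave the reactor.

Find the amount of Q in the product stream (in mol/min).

Conversion of U: U consumed = 1ξ₁ = 0.555 × 403.8 → ξ₁ = 224.1 mol/min.
R balance: n_R = 0 + 1ξ₁ − 2ξ₂ = 146 → ξ₂ = (1·224.1 − 146)/2 = 39.05 mol/min.
Outlet amounts (n = n₀ + Σ ν·ξ):
  U: 403.8 − 1(224.1) = 179.7
  R: 0 + 1(224.1) − 2(39.05) = 146
  Q: 0 + 1(39.05) = 39.05

39.1 mol/min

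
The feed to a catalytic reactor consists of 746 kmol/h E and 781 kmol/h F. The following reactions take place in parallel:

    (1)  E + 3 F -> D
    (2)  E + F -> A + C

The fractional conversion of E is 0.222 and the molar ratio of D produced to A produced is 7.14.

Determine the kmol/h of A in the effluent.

Conversion of E: E consumed = 0.222 × 746 = 165.6 kmol/h = 1ξ₁ + 1ξ₂.
Selectivity: 1ξ₁ / (1ξ₂) = 7.14 → ξ₁ = 7.14 ξ₂.
Substitute: (1·7.14 + 1) ξ₂ = 165.6 → ξ₂ = 20.35 kmol/h, ξ₁ = 145.3 kmol/h.
Outlet amounts (n = n₀ + Σ ν·ξ):
  E: 746 − 1(145.3) − 1(20.35) = 580.4
  F: 781 − 3(145.3) − 1(20.35) = 324.9
  D: 0 + 1(145.3) = 145.3
  A: 0 + 1(20.35) = 20.35
  C: 0 + 1(20.35) = 20.35

20.3 kmol/h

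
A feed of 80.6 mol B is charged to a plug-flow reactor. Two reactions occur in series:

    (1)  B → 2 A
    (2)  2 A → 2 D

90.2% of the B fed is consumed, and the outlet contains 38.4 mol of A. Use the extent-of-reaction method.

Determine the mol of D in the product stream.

Conversion of B: B consumed = 1ξ₁ = 0.902 × 80.6 → ξ₁ = 72.7 mol.
A balance: n_A = 0 + 2ξ₁ − 2ξ₂ = 38.4 → ξ₂ = (2·72.7 − 38.4)/2 = 53.5 mol.
Outlet amounts (n = n₀ + Σ ν·ξ):
  B: 80.6 − 1(72.7) = 7.899
  A: 0 + 2(72.7) − 2(53.5) = 38.4
  D: 0 + 2(53.5) = 107

107 mol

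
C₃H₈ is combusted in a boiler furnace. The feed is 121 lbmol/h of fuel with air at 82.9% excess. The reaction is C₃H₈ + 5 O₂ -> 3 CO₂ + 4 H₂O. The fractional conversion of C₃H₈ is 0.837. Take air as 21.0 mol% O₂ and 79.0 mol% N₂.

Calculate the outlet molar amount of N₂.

4160 lbmol/h

Stoichiometric O₂ = 5 × 121 = 605 lbmol/h; O₂ fed = 605 × 1.829 = 1107 lbmol/h.
N₂ fed = 1107 × 79/21 = 4163 lbmol/h.
Fuel reacted = 0.837 × 121 → ξ = 101.3 lbmol/h.
Outlet (n = n₀ + ν ξ):
  C₃H₈: 121 − 1(101.3) = 19.72
  O₂: 1107 − 5(101.3) = 600.2
  N₂: 4163 (inert)
  CO₂: 0 + 3(101.3) = 303.8
  H₂O: 0 + 4(101.3) = 405.1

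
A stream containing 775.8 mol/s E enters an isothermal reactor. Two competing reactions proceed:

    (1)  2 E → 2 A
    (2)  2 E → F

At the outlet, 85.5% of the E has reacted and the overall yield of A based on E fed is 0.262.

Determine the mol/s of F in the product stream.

Yield of A: 2ξ₁ / 775.8 = 0.262 → ξ₁ = 101.6 mol/s.
Conversion of E: 2ξ₁ + 2ξ₂ = 0.855 × 775.8 = 663.3 → ξ₂ = 230 mol/s.
Outlet amounts (n = n₀ + Σ ν·ξ):
  E: 775.8 − 2(101.6) − 2(230) = 112.5
  A: 0 + 2(101.6) = 203.3
  F: 0 + 1(230) = 230

230 mol/s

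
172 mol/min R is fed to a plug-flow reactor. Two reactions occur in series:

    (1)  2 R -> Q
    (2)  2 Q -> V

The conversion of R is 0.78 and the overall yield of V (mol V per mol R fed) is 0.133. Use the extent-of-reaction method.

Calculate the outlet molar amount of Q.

21.3 mol/min

Conversion of R: R consumed = 2ξ₁ = 0.78 × 172 → ξ₁ = 67.08 mol/min.
Yield of V: 1ξ₂ / 172 = 0.133 → ξ₂ = 22.88 mol/min.
Outlet amounts (n = n₀ + Σ ν·ξ):
  R: 172 − 2(67.08) = 37.84
  Q: 0 + 1(67.08) − 2(22.88) = 21.33
  V: 0 + 1(22.88) = 22.88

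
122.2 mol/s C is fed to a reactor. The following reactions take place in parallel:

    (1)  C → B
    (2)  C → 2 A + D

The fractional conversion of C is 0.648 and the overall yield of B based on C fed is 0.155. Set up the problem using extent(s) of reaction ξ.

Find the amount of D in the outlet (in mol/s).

Yield of B: 1ξ₁ / 122.2 = 0.155 → ξ₁ = 18.94 mol/s.
Conversion of C: 1ξ₁ + 1ξ₂ = 0.648 × 122.2 = 79.19 → ξ₂ = 60.24 mol/s.
Outlet amounts (n = n₀ + Σ ν·ξ):
  C: 122.2 − 1(18.94) − 1(60.24) = 43.01
  B: 0 + 1(18.94) = 18.94
  A: 0 + 2(60.24) = 120.5
  D: 0 + 1(60.24) = 60.24

60.2 mol/s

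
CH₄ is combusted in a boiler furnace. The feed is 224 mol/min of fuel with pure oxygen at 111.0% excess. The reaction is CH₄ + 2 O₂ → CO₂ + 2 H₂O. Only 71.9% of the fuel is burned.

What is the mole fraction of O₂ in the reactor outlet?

Stoichiometric O₂ = 2 × 224 = 448 mol/min; O₂ fed = 448 × 2.110 = 945.3 mol/min.
Fuel reacted = 0.719 × 224 → ξ = 161.1 mol/min.
Outlet (n = n₀ + ν ξ):
  CH₄: 224 − 1(161.1) = 62.94
  O₂: 945.3 − 2(161.1) = 623.2
  CO₂: 0 + 1(161.1) = 161.1
  H₂O: 0 + 2(161.1) = 322.1
Total out = 1169 mol/min; y_O₂ = 623.2 / 1169 = 0.533.

0.533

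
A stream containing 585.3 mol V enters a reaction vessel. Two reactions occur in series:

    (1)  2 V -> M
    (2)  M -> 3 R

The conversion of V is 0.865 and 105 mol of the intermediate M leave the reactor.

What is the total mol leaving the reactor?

628 mol

Conversion of V: V consumed = 2ξ₁ = 0.865 × 585.3 → ξ₁ = 253.1 mol.
M balance: n_M = 0 + 1ξ₁ − 1ξ₂ = 105 → ξ₂ = (1·253.1 − 105)/1 = 148.1 mol.
Outlet amounts (n = n₀ + Σ ν·ξ):
  V: 585.3 − 2(253.1) = 79.02
  M: 0 + 1(253.1) − 1(148.1) = 105
  R: 0 + 3(148.1) = 444.4
Total out = 79.02 + 105 + 444.4 = 628.4 mol.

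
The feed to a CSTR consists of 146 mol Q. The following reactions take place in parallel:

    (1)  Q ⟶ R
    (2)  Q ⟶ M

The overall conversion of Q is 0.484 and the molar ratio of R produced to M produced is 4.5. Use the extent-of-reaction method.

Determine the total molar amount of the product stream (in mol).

146 mol

Conversion of Q: Q consumed = 0.484 × 146 = 70.66 mol = 1ξ₁ + 1ξ₂.
Selectivity: 1ξ₁ / (1ξ₂) = 4.5 → ξ₁ = 4.5 ξ₂.
Substitute: (1·4.5 + 1) ξ₂ = 70.66 → ξ₂ = 12.85 mol, ξ₁ = 57.82 mol.
Outlet amounts (n = n₀ + Σ ν·ξ):
  Q: 146 − 1(57.82) − 1(12.85) = 75.34
  R: 0 + 1(57.82) = 57.82
  M: 0 + 1(12.85) = 12.85
Total out = 75.34 + 57.82 + 12.85 = 146 mol.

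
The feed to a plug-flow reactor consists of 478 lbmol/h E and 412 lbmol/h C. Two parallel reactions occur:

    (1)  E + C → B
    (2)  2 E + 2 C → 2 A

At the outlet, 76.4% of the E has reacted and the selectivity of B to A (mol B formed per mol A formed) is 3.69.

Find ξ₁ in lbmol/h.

ξ₁ = 287 lbmol/h

Conversion of E: E consumed = 0.764 × 478 = 365.2 lbmol/h = 1ξ₁ + 2ξ₂.
Selectivity: 1ξ₁ / (2ξ₂) = 3.69 → ξ₁ = 7.38 ξ₂.
Substitute: (1·7.38 + 2) ξ₂ = 365.2 → ξ₂ = 38.93 lbmol/h, ξ₁ = 287.3 lbmol/h.
Outlet amounts (n = n₀ + Σ ν·ξ):
  E: 478 − 1(287.3) − 2(38.93) = 112.8
  C: 412 − 1(287.3) − 2(38.93) = 46.81
  B: 0 + 1(287.3) = 287.3
  A: 0 + 2(38.93) = 77.87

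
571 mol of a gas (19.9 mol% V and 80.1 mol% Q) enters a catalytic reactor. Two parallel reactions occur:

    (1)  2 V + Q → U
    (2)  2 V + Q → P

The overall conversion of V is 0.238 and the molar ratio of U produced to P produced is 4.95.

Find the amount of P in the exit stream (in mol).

Conversion of V: V consumed = 0.238 × 113.6 = 27.04 mol = 2ξ₁ + 2ξ₂.
Selectivity: 1ξ₁ / (1ξ₂) = 4.95 → ξ₁ = 4.95 ξ₂.
Substitute: (2·4.95 + 2) ξ₂ = 27.04 → ξ₂ = 2.273 mol, ξ₁ = 11.25 mol.
Outlet amounts (n = n₀ + Σ ν·ξ):
  V: 113.6 − 2(11.25) − 2(2.273) = 86.59
  Q: 457.4 − 1(11.25) − 1(2.273) = 443.8
  U: 0 + 1(11.25) = 11.25
  P: 0 + 1(2.273) = 2.273

2.27 mol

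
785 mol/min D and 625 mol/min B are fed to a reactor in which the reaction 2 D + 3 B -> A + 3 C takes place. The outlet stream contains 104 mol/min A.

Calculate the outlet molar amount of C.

For A: n = n₀ + 1ξ → 104 = 0 + 1ξ, giving ξ = 104 mol/min.
Outlet amounts (n = n₀ + ν ξ):
  D: 785 − 2(104) = 577
  B: 625 − 3(104) = 313
  A: 0 + 1(104) = 104
  C: 0 + 3(104) = 312

312 mol/min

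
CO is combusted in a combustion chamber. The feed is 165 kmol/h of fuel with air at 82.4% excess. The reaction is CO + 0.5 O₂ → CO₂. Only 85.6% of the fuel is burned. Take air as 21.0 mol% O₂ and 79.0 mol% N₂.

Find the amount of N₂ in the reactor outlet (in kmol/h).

566 kmol/h

Stoichiometric O₂ = 0.5 × 165 = 82.5 kmol/h; O₂ fed = 82.5 × 1.824 = 150.5 kmol/h.
N₂ fed = 150.5 × 79/21 = 566.1 kmol/h.
Fuel reacted = 0.856 × 165 → ξ = 141.2 kmol/h.
Outlet (n = n₀ + ν ξ):
  CO: 165 − 1(141.2) = 23.76
  O₂: 150.5 − 0.5(141.2) = 79.86
  N₂: 566.1 (inert)
  CO₂: 0 + 1(141.2) = 141.2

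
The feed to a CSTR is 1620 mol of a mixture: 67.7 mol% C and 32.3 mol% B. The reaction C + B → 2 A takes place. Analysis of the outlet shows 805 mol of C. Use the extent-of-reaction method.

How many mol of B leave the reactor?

232 mol

For C: n = n₀ − 1ξ → 805 = 1097 − 1ξ, giving ξ = 291.7 mol.
Outlet amounts (n = n₀ + ν ξ):
  C: 1097 − 1(291.7) = 805
  B: 523.3 − 1(291.7) = 231.5
  A: 0 + 2(291.7) = 583.5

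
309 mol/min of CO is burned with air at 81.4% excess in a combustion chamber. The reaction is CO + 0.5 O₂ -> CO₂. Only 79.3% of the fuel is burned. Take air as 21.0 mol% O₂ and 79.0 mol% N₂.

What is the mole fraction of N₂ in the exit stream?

0.693

Stoichiometric O₂ = 0.5 × 309 = 154.5 mol/min; O₂ fed = 154.5 × 1.814 = 280.3 mol/min.
N₂ fed = 280.3 × 79/21 = 1054 mol/min.
Fuel reacted = 0.793 × 309 → ξ = 245 mol/min.
Outlet (n = n₀ + ν ξ):
  CO: 309 − 1(245) = 63.96
  O₂: 280.3 − 0.5(245) = 157.7
  N₂: 1054 (inert)
  CO₂: 0 + 1(245) = 245
Total out = 1521 mol/min; y_N₂ = 1054 / 1521 = 0.6931.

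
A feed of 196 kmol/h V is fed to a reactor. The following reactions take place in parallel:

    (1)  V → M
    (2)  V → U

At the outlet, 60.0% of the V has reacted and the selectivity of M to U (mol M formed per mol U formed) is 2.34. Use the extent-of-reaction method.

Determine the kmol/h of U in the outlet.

Conversion of V: V consumed = 0.6 × 196 = 117.6 kmol/h = 1ξ₁ + 1ξ₂.
Selectivity: 1ξ₁ / (1ξ₂) = 2.34 → ξ₁ = 2.34 ξ₂.
Substitute: (1·2.34 + 1) ξ₂ = 117.6 → ξ₂ = 35.21 kmol/h, ξ₁ = 82.39 kmol/h.
Outlet amounts (n = n₀ + Σ ν·ξ):
  V: 196 − 1(82.39) − 1(35.21) = 78.4
  M: 0 + 1(82.39) = 82.39
  U: 0 + 1(35.21) = 35.21

35.2 kmol/h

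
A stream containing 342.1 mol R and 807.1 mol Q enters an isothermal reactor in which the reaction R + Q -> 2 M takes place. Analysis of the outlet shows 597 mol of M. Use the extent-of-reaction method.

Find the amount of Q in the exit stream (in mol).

509 mol

For M: n = n₀ + 2ξ → 597 = 0 + 2ξ, giving ξ = 298.5 mol.
Outlet amounts (n = n₀ + ν ξ):
  R: 342.1 − 1(298.5) = 43.6
  Q: 807.1 − 1(298.5) = 508.6
  M: 0 + 2(298.5) = 597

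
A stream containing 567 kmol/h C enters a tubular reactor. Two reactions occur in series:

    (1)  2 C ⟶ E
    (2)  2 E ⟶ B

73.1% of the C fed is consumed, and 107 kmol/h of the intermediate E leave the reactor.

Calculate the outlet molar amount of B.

Conversion of C: C consumed = 2ξ₁ = 0.731 × 567 → ξ₁ = 207.2 kmol/h.
E balance: n_E = 0 + 1ξ₁ − 2ξ₂ = 107 → ξ₂ = (1·207.2 − 107)/2 = 50.12 kmol/h.
Outlet amounts (n = n₀ + Σ ν·ξ):
  C: 567 − 2(207.2) = 152.5
  E: 0 + 1(207.2) − 2(50.12) = 107
  B: 0 + 1(50.12) = 50.12

50.1 kmol/h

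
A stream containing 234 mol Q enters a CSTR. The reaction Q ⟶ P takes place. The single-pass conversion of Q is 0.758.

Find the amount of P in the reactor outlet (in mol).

Q reacted = 0.758 × 234 = 177.4 mol; ν_Q = −1, so ξ = 177.4/1 = 177.4 mol.
Outlet amounts (n = n₀ + ν ξ):
  Q: 234 − 1(177.4) = 56.63
  P: 0 + 1(177.4) = 177.4

177 mol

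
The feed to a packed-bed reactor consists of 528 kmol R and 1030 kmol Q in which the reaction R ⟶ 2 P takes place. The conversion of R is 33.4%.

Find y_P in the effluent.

0.203

R reacted = 0.334 × 528 = 176.4 kmol; ν_R = −1, so ξ = 176.4/1 = 176.4 kmol.
Outlet amounts (n = n₀ + ν ξ):
  R: 528 − 1(176.4) = 351.6
  P: 0 + 2(176.4) = 352.7
  Q: 1030 (inert)
Total out = 1734 kmol; y_P = 352.7 / 1734 = 0.2034.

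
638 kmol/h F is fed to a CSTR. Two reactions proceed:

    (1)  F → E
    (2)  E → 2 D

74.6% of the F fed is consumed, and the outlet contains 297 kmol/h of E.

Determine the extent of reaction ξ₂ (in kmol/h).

ξ₂ = 179 kmol/h

Conversion of F: F consumed = 1ξ₁ = 0.746 × 638 → ξ₁ = 475.9 kmol/h.
E balance: n_E = 0 + 1ξ₁ − 1ξ₂ = 297 → ξ₂ = (1·475.9 − 297)/1 = 178.9 kmol/h.
Outlet amounts (n = n₀ + Σ ν·ξ):
  F: 638 − 1(475.9) = 162.1
  E: 0 + 1(475.9) − 1(178.9) = 297
  D: 0 + 2(178.9) = 357.9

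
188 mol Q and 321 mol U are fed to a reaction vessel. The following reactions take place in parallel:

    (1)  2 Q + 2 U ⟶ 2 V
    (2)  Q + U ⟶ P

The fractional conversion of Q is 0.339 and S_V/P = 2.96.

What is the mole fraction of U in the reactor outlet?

Conversion of Q: Q consumed = 0.339 × 188 = 63.73 mol = 2ξ₁ + 1ξ₂.
Selectivity: 2ξ₁ / (1ξ₂) = 2.96 → ξ₁ = 1.48 ξ₂.
Substitute: (2·1.48 + 1) ξ₂ = 63.73 → ξ₂ = 16.09 mol, ξ₁ = 23.82 mol.
Outlet amounts (n = n₀ + Σ ν·ξ):
  Q: 188 − 2(23.82) − 1(16.09) = 124.3
  U: 321 − 2(23.82) − 1(16.09) = 257.3
  V: 0 + 2(23.82) = 47.64
  P: 0 + 1(16.09) = 16.09
Total out = 445.3 mol; y_U = 257.3 / 445.3 = 0.5778.

0.578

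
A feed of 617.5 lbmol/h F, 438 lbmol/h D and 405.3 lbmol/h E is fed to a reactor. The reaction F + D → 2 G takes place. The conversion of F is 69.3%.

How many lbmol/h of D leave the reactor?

10.1 lbmol/h

F reacted = 0.693 × 617.5 = 427.9 lbmol/h; ν_F = −1, so ξ = 427.9/1 = 427.9 lbmol/h.
Outlet amounts (n = n₀ + ν ξ):
  F: 617.5 − 1(427.9) = 189.6
  D: 438 − 1(427.9) = 10.07
  G: 0 + 2(427.9) = 855.9
  E: 405.3 (inert)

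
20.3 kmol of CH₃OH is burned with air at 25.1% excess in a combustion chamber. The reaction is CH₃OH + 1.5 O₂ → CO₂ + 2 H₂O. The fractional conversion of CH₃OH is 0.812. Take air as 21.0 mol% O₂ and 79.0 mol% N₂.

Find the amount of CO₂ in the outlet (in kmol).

16.5 kmol

Stoichiometric O₂ = 1.5 × 20.3 = 30.45 kmol; O₂ fed = 30.45 × 1.251 = 38.09 kmol.
N₂ fed = 38.09 × 79/21 = 143.3 kmol.
Fuel reacted = 0.812 × 20.3 → ξ = 16.48 kmol.
Outlet (n = n₀ + ν ξ):
  CH₃OH: 20.3 − 1(16.48) = 3.816
  O₂: 38.09 − 1.5(16.48) = 13.37
  N₂: 143.3 (inert)
  CO₂: 0 + 1(16.48) = 16.48
  H₂O: 0 + 2(16.48) = 32.97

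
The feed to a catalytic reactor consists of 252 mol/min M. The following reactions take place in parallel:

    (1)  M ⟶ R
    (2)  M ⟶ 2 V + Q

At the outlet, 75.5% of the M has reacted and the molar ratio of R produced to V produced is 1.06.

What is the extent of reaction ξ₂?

Conversion of M: M consumed = 0.755 × 252 = 190.3 mol/min = 1ξ₁ + 1ξ₂.
Selectivity: 1ξ₁ / (2ξ₂) = 1.06 → ξ₁ = 2.12 ξ₂.
Substitute: (1·2.12 + 1) ξ₂ = 190.3 → ξ₂ = 60.98 mol/min, ξ₁ = 129.3 mol/min.
Outlet amounts (n = n₀ + Σ ν·ξ):
  M: 252 − 1(129.3) − 1(60.98) = 61.74
  R: 0 + 1(129.3) = 129.3
  V: 0 + 2(60.98) = 122
  Q: 0 + 1(60.98) = 60.98

ξ₂ = 61 mol/min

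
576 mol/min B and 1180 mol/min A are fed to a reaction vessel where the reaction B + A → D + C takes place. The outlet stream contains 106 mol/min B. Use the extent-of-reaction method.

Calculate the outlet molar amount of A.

710 mol/min

For B: n = n₀ − 1ξ → 106 = 576 − 1ξ, giving ξ = 470 mol/min.
Outlet amounts (n = n₀ + ν ξ):
  B: 576 − 1(470) = 106
  A: 1180 − 1(470) = 710
  D: 0 + 1(470) = 470
  C: 0 + 1(470) = 470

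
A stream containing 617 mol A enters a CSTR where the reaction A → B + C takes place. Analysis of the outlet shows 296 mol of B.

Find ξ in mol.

ξ = 296 mol

For B: n = n₀ + 1ξ → 296 = 0 + 1ξ, giving ξ = 296 mol.
Outlet amounts (n = n₀ + ν ξ):
  A: 617 − 1(296) = 321
  B: 0 + 1(296) = 296
  C: 0 + 1(296) = 296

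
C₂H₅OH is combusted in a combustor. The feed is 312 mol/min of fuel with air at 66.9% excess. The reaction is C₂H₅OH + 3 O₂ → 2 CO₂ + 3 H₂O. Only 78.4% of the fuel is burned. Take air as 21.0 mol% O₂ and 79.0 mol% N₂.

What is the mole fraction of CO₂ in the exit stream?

0.0612

Stoichiometric O₂ = 3 × 312 = 936 mol/min; O₂ fed = 936 × 1.669 = 1562 mol/min.
N₂ fed = 1562 × 79/21 = 5877 mol/min.
Fuel reacted = 0.784 × 312 → ξ = 244.6 mol/min.
Outlet (n = n₀ + ν ξ):
  C₂H₅OH: 312 − 1(244.6) = 67.39
  O₂: 1562 − 3(244.6) = 828.4
  N₂: 5877 (inert)
  CO₂: 0 + 2(244.6) = 489.2
  H₂O: 0 + 3(244.6) = 733.8
Total out = 7996 mol/min; y_CO₂ = 489.2 / 7996 = 0.06119.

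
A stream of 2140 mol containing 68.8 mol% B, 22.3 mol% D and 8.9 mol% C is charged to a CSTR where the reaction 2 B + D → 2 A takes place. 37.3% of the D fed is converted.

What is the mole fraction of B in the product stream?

0.569

D reacted = 0.373 × 477.2 = 178 mol; ν_D = −1, so ξ = 178/1 = 178 mol.
Outlet amounts (n = n₀ + ν ξ):
  B: 1472 − 2(178) = 1116
  D: 477.2 − 1(178) = 299.2
  A: 0 + 2(178) = 356
  C: 190.5 (inert)
Total out = 1962 mol; y_B = 1116 / 1962 = 0.569.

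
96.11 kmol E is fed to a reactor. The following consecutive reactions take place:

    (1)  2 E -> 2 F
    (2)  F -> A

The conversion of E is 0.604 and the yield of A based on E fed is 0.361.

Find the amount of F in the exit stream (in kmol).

Conversion of E: E consumed = 2ξ₁ = 0.604 × 96.11 → ξ₁ = 29.03 kmol.
Yield of A: 1ξ₂ / 96.11 = 0.361 → ξ₂ = 34.7 kmol.
Outlet amounts (n = n₀ + Σ ν·ξ):
  E: 96.11 − 2(29.03) = 38.06
  F: 0 + 2(29.03) − 1(34.7) = 23.35
  A: 0 + 1(34.7) = 34.7

23.4 kmol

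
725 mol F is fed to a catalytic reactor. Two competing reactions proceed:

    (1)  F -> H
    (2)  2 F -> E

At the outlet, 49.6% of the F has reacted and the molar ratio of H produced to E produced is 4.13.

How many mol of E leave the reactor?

Conversion of F: F consumed = 0.496 × 725 = 359.6 mol = 1ξ₁ + 2ξ₂.
Selectivity: 1ξ₁ / (1ξ₂) = 4.13 → ξ₁ = 4.13 ξ₂.
Substitute: (1·4.13 + 2) ξ₂ = 359.6 → ξ₂ = 58.66 mol, ξ₁ = 242.3 mol.
Outlet amounts (n = n₀ + Σ ν·ξ):
  F: 725 − 1(242.3) − 2(58.66) = 365.4
  H: 0 + 1(242.3) = 242.3
  E: 0 + 1(58.66) = 58.66

58.7 mol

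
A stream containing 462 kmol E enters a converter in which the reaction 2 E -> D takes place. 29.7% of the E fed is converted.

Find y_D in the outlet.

0.174

E reacted = 0.297 × 462 = 137.2 kmol; ν_E = −2, so ξ = 137.2/2 = 68.61 kmol.
Outlet amounts (n = n₀ + ν ξ):
  E: 462 − 2(68.61) = 324.8
  D: 0 + 1(68.61) = 68.61
Total out = 393.4 kmol; y_D = 68.61 / 393.4 = 0.1744.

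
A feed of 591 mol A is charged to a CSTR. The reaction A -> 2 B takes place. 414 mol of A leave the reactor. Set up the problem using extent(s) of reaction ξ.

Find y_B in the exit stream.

0.461

For A: n = n₀ − 1ξ → 414 = 591 − 1ξ, giving ξ = 177 mol.
Outlet amounts (n = n₀ + ν ξ):
  A: 591 − 1(177) = 414
  B: 0 + 2(177) = 354
Total out = 768 mol; y_B = 354 / 768 = 0.4609.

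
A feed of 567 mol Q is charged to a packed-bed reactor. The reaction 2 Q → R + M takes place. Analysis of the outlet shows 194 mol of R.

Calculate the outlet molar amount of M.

194 mol

For R: n = n₀ + 1ξ → 194 = 0 + 1ξ, giving ξ = 194 mol.
Outlet amounts (n = n₀ + ν ξ):
  Q: 567 − 2(194) = 179
  R: 0 + 1(194) = 194
  M: 0 + 1(194) = 194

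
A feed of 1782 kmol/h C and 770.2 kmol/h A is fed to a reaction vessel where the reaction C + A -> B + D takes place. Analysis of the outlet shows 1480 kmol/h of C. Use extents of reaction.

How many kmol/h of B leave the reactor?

For C: n = n₀ − 1ξ → 1480 = 1782 − 1ξ, giving ξ = 302 kmol/h.
Outlet amounts (n = n₀ + ν ξ):
  C: 1782 − 1(302) = 1480
  A: 770.2 − 1(302) = 468.2
  B: 0 + 1(302) = 302
  D: 0 + 1(302) = 302

302 kmol/h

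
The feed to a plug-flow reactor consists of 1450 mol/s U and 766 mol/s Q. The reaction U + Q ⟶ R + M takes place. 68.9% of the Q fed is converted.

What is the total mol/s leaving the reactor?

Q reacted = 0.689 × 766 = 527.8 mol/s; ν_Q = −1, so ξ = 527.8/1 = 527.8 mol/s.
Outlet amounts (n = n₀ + ν ξ):
  U: 1450 − 1(527.8) = 922.2
  Q: 766 − 1(527.8) = 238.2
  R: 0 + 1(527.8) = 527.8
  M: 0 + 1(527.8) = 527.8
Total out = 922.2 + 238.2 + 527.8 + 527.8 = 2216 mol/s.

2220 mol/s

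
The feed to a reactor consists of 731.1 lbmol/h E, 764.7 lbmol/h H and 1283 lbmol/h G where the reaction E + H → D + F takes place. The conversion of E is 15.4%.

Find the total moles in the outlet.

2780 lbmol/h

E reacted = 0.154 × 731.1 = 112.6 lbmol/h; ν_E = −1, so ξ = 112.6/1 = 112.6 lbmol/h.
Outlet amounts (n = n₀ + ν ξ):
  E: 731.1 − 1(112.6) = 618.5
  H: 764.7 − 1(112.6) = 652.1
  D: 0 + 1(112.6) = 112.6
  F: 0 + 1(112.6) = 112.6
  G: 1283 (inert)
Total out = 618.5 + 652.1 + 112.6 + 112.6 + 1283 = 2779 lbmol/h.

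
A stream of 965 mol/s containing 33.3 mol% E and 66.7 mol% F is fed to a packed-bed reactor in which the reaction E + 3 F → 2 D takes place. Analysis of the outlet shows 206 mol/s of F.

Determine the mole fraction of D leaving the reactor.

For F: n = n₀ − 3ξ → 206 = 643.7 − 3ξ, giving ξ = 145.9 mol/s.
Outlet amounts (n = n₀ + ν ξ):
  E: 321.3 − 1(145.9) = 175.5
  F: 643.7 − 3(145.9) = 206
  D: 0 + 2(145.9) = 291.8
Total out = 673.2 mol/s; y_D = 291.8 / 673.2 = 0.4334.

0.433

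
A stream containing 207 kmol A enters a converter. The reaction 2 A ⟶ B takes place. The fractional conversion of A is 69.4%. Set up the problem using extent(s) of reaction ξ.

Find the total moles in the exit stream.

A reacted = 0.694 × 207 = 143.7 kmol; ν_A = −2, so ξ = 143.7/2 = 71.83 kmol.
Outlet amounts (n = n₀ + ν ξ):
  A: 207 − 2(71.83) = 63.34
  B: 0 + 1(71.83) = 71.83
Total out = 63.34 + 71.83 = 135.2 kmol.

135 kmol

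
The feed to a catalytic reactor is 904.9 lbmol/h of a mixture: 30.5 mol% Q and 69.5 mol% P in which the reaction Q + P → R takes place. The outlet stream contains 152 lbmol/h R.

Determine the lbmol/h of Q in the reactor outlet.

For R: n = n₀ + 1ξ → 152 = 0 + 1ξ, giving ξ = 152 lbmol/h.
Outlet amounts (n = n₀ + ν ξ):
  Q: 276 − 1(152) = 124
  P: 628.9 − 1(152) = 476.9
  R: 0 + 1(152) = 152

124 lbmol/h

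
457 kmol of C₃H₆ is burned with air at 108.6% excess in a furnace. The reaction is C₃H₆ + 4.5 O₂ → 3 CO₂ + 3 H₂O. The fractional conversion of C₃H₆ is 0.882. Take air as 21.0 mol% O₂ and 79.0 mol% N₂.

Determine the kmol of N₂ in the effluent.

Stoichiometric O₂ = 4.5 × 457 = 2056 kmol; O₂ fed = 2056 × 2.086 = 4290 kmol.
N₂ fed = 4290 × 79/21 = 16140 kmol.
Fuel reacted = 0.882 × 457 → ξ = 403.1 kmol.
Outlet (n = n₀ + ν ξ):
  C₃H₆: 457 − 1(403.1) = 53.93
  O₂: 4290 − 4.5(403.1) = 2476
  N₂: 16140 (inert)
  CO₂: 0 + 3(403.1) = 1209
  H₂O: 0 + 3(403.1) = 1209

16100 kmol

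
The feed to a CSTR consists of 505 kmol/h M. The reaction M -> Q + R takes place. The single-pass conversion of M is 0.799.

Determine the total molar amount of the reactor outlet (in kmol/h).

908 kmol/h

M reacted = 0.799 × 505 = 403.5 kmol/h; ν_M = −1, so ξ = 403.5/1 = 403.5 kmol/h.
Outlet amounts (n = n₀ + ν ξ):
  M: 505 − 1(403.5) = 101.5
  Q: 0 + 1(403.5) = 403.5
  R: 0 + 1(403.5) = 403.5
Total out = 101.5 + 403.5 + 403.5 = 908.5 kmol/h.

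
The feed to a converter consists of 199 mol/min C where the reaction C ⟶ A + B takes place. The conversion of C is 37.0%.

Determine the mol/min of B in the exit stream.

73.6 mol/min

C reacted = 0.37 × 199 = 73.63 mol/min; ν_C = −1, so ξ = 73.63/1 = 73.63 mol/min.
Outlet amounts (n = n₀ + ν ξ):
  C: 199 − 1(73.63) = 125.4
  A: 0 + 1(73.63) = 73.63
  B: 0 + 1(73.63) = 73.63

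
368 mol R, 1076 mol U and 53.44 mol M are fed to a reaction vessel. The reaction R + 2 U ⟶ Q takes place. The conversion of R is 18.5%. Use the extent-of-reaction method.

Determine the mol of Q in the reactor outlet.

68.1 mol

R reacted = 0.185 × 368 = 68.08 mol; ν_R = −1, so ξ = 68.08/1 = 68.08 mol.
Outlet amounts (n = n₀ + ν ξ):
  R: 368 − 1(68.08) = 299.9
  U: 1076 − 2(68.08) = 939.8
  Q: 0 + 1(68.08) = 68.08
  M: 53.44 (inert)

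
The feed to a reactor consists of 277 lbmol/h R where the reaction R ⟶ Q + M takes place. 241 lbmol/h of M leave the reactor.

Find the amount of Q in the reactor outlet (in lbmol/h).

241 lbmol/h

For M: n = n₀ + 1ξ → 241 = 0 + 1ξ, giving ξ = 241 lbmol/h.
Outlet amounts (n = n₀ + ν ξ):
  R: 277 − 1(241) = 36
  Q: 0 + 1(241) = 241
  M: 0 + 1(241) = 241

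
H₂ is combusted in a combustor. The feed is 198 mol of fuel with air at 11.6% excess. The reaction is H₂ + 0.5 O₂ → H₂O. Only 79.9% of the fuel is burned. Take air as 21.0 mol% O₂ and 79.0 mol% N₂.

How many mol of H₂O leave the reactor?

158 mol

Stoichiometric O₂ = 0.5 × 198 = 99 mol; O₂ fed = 99 × 1.116 = 110.5 mol.
N₂ fed = 110.5 × 79/21 = 415.6 mol.
Fuel reacted = 0.799 × 198 → ξ = 158.2 mol.
Outlet (n = n₀ + ν ξ):
  H₂: 198 − 1(158.2) = 39.8
  O₂: 110.5 − 0.5(158.2) = 31.38
  N₂: 415.6 (inert)
  H₂O: 0 + 1(158.2) = 158.2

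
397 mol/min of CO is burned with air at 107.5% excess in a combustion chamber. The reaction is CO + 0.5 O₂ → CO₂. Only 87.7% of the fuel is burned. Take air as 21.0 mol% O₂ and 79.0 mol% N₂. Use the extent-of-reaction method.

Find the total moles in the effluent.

Stoichiometric O₂ = 0.5 × 397 = 198.5 mol/min; O₂ fed = 198.5 × 2.075 = 411.9 mol/min.
N₂ fed = 411.9 × 79/21 = 1549 mol/min.
Fuel reacted = 0.877 × 397 → ξ = 348.2 mol/min.
Outlet (n = n₀ + ν ξ):
  CO: 397 − 1(348.2) = 48.83
  O₂: 411.9 − 0.5(348.2) = 237.8
  N₂: 1549 (inert)
  CO₂: 0 + 1(348.2) = 348.2
Total out = 48.83 + 237.8 + 1549 + 348.2 = 2184 mol/min.

2180 mol/min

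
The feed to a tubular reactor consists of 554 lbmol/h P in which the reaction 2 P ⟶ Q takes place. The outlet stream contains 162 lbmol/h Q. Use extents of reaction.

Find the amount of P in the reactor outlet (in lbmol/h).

230 lbmol/h

For Q: n = n₀ + 1ξ → 162 = 0 + 1ξ, giving ξ = 162 lbmol/h.
Outlet amounts (n = n₀ + ν ξ):
  P: 554 − 2(162) = 230
  Q: 0 + 1(162) = 162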